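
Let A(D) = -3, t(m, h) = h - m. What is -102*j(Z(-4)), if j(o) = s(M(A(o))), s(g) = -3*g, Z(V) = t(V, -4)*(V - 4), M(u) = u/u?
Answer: 306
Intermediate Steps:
M(u) = 1
Z(V) = (-4 + V)*(-4 - V) (Z(V) = (-4 - V)*(V - 4) = (-4 - V)*(-4 + V) = (-4 + V)*(-4 - V))
j(o) = -3 (j(o) = -3*1 = -3)
-102*j(Z(-4)) = -102*(-3) = 306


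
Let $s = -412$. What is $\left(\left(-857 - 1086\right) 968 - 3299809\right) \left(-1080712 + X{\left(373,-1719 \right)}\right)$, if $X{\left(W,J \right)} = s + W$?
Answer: $5598974295383$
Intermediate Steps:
$X{\left(W,J \right)} = -412 + W$
$\left(\left(-857 - 1086\right) 968 - 3299809\right) \left(-1080712 + X{\left(373,-1719 \right)}\right) = \left(\left(-857 - 1086\right) 968 - 3299809\right) \left(-1080712 + \left(-412 + 373\right)\right) = \left(\left(-1943\right) 968 - 3299809\right) \left(-1080712 - 39\right) = \left(-1880824 - 3299809\right) \left(-1080751\right) = \left(-5180633\right) \left(-1080751\right) = 5598974295383$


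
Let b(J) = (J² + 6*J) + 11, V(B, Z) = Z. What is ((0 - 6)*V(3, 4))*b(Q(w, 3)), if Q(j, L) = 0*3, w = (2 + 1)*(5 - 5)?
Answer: -264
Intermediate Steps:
w = 0 (w = 3*0 = 0)
Q(j, L) = 0
b(J) = 11 + J² + 6*J
((0 - 6)*V(3, 4))*b(Q(w, 3)) = ((0 - 6)*4)*(11 + 0² + 6*0) = (-6*4)*(11 + 0 + 0) = -24*11 = -264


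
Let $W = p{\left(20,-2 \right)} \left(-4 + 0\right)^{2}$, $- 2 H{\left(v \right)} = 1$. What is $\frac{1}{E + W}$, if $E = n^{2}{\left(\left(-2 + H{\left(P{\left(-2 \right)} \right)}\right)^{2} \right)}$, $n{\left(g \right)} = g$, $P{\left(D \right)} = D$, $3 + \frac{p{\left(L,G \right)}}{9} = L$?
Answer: $\frac{16}{39793} \approx 0.00040208$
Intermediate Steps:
$p{\left(L,G \right)} = -27 + 9 L$
$H{\left(v \right)} = - \frac{1}{2}$ ($H{\left(v \right)} = \left(- \frac{1}{2}\right) 1 = - \frac{1}{2}$)
$E = \frac{625}{16}$ ($E = \left(\left(-2 - \frac{1}{2}\right)^{2}\right)^{2} = \left(\left(- \frac{5}{2}\right)^{2}\right)^{2} = \left(\frac{25}{4}\right)^{2} = \frac{625}{16} \approx 39.063$)
$W = 2448$ ($W = \left(-27 + 9 \cdot 20\right) \left(-4 + 0\right)^{2} = \left(-27 + 180\right) \left(-4\right)^{2} = 153 \cdot 16 = 2448$)
$\frac{1}{E + W} = \frac{1}{\frac{625}{16} + 2448} = \frac{1}{\frac{39793}{16}} = \frac{16}{39793}$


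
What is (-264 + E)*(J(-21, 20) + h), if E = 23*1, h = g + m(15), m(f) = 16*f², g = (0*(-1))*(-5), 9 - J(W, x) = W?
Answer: -874830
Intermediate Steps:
J(W, x) = 9 - W
g = 0 (g = 0*(-5) = 0)
h = 3600 (h = 0 + 16*15² = 0 + 16*225 = 0 + 3600 = 3600)
E = 23
(-264 + E)*(J(-21, 20) + h) = (-264 + 23)*((9 - 1*(-21)) + 3600) = -241*((9 + 21) + 3600) = -241*(30 + 3600) = -241*3630 = -874830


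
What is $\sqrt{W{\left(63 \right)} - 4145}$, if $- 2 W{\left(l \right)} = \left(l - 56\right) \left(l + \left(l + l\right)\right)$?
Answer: $\frac{i \sqrt{19226}}{2} \approx 69.329 i$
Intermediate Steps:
$W{\left(l \right)} = - \frac{3 l \left(-56 + l\right)}{2}$ ($W{\left(l \right)} = - \frac{\left(l - 56\right) \left(l + \left(l + l\right)\right)}{2} = - \frac{\left(-56 + l\right) \left(l + 2 l\right)}{2} = - \frac{\left(-56 + l\right) 3 l}{2} = - \frac{3 l \left(-56 + l\right)}{2}$)
$\sqrt{W{\left(63 \right)} - 4145} = \sqrt{\frac{3}{2} \cdot 63 \left(56 - 63\right) - 4145} = \sqrt{\frac{3}{2} \cdot 63 \left(-7\right) - 4145} = \sqrt{- \frac{1323}{2} - 4145} = \sqrt{- \frac{9613}{2}} = \frac{i \sqrt{19226}}{2}$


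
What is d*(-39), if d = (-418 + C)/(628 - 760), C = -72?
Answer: -3185/22 ≈ -144.77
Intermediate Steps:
d = 245/66 (d = (-418 - 72)/(628 - 760) = -490/(-132) = -490*(-1/132) = 245/66 ≈ 3.7121)
d*(-39) = (245/66)*(-39) = -3185/22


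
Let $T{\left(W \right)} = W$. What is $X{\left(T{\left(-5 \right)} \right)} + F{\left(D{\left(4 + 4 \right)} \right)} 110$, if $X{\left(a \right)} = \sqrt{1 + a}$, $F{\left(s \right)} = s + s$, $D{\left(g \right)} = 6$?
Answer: $1320 + 2 i \approx 1320.0 + 2.0 i$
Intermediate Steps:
$F{\left(s \right)} = 2 s$
$X{\left(T{\left(-5 \right)} \right)} + F{\left(D{\left(4 + 4 \right)} \right)} 110 = \sqrt{1 - 5} + 2 \cdot 6 \cdot 110 = \sqrt{-4} + 12 \cdot 110 = 2 i + 1320 = 1320 + 2 i$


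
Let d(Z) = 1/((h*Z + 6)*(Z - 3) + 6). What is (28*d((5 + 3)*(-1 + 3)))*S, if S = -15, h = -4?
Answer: 105/187 ≈ 0.56150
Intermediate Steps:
d(Z) = 1/(6 + (-3 + Z)*(6 - 4*Z)) (d(Z) = 1/((-4*Z + 6)*(Z - 3) + 6) = 1/((6 - 4*Z)*(-3 + Z) + 6) = 1/((-3 + Z)*(6 - 4*Z) + 6) = 1/(6 + (-3 + Z)*(6 - 4*Z)))
(28*d((5 + 3)*(-1 + 3)))*S = (28*(-1/(12 - 18*(5 + 3)*(-1 + 3) + 4*((5 + 3)*(-1 + 3))²)))*(-15) = (28*(-1/(12 - 144*2 + 4*(8*2)²)))*(-15) = (28*(-1/(12 - 18*16 + 4*16²)))*(-15) = (28*(-1/(12 - 288 + 4*256)))*(-15) = (28*(-1/(12 - 288 + 1024)))*(-15) = (28*(-1/748))*(-15) = -7/187*(-15) = 105/187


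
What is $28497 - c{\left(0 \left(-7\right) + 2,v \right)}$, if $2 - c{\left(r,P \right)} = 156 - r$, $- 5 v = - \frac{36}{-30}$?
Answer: $28649$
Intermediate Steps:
$v = - \frac{6}{25}$ ($v = - \frac{\left(-36\right) \frac{1}{-30}}{5} = - \frac{\left(-36\right) \left(- \frac{1}{30}\right)}{5} = \left(- \frac{1}{5}\right) \frac{6}{5} = - \frac{6}{25} \approx -0.24$)
$c{\left(r,P \right)} = -154 + r$ ($c{\left(r,P \right)} = 2 - \left(156 - r\right) = 2 + \left(-156 + r\right) = -154 + r$)
$28497 - c{\left(0 \left(-7\right) + 2,v \right)} = 28497 - \left(-154 + \left(0 \left(-7\right) + 2\right)\right) = 28497 - \left(-154 + \left(0 + 2\right)\right) = 28497 - \left(-154 + 2\right) = 28497 - -152 = 28497 + 152 = 28649$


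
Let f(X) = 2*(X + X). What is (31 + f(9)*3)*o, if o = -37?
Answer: -5143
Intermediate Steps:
f(X) = 4*X (f(X) = 2*(2*X) = 4*X)
(31 + f(9)*3)*o = (31 + (4*9)*3)*(-37) = (31 + 36*3)*(-37) = (31 + 108)*(-37) = 139*(-37) = -5143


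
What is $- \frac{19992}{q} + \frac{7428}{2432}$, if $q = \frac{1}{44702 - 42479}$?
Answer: $- \frac{27020865471}{608} \approx -4.4442 \cdot 10^{7}$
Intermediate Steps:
$q = \frac{1}{2223} \approx 0.00044984$
$- \frac{19992}{q} + \frac{7428}{2432} = - 19992 \frac{1}{\frac{1}{2223}} + \frac{7428}{2432} = \left(-19992\right) 2223 + 7428 \cdot \frac{1}{2432} = -44442216 + \frac{1857}{608} = - \frac{27020865471}{608}$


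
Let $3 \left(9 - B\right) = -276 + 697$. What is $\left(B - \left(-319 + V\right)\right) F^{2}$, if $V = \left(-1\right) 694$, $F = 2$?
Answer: $\frac{10580}{3} \approx 3526.7$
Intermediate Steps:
$V = -694$
$B = - \frac{394}{3}$ ($B = 9 - \frac{-276 + 697}{3} = 9 - \frac{421}{3} = - \frac{394}{3} \approx -131.33$)
$\left(B - \left(-319 + V\right)\right) F^{2} = \left(- \frac{394}{3} + \left(319 - -694\right)\right) 2^{2} = \left(- \frac{394}{3} + \left(319 + 694\right)\right) 4 = \left(- \frac{394}{3} + 1013\right) 4 = \frac{2645}{3} \cdot 4 = \frac{10580}{3}$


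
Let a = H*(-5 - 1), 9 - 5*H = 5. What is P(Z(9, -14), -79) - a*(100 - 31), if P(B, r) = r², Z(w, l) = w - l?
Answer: 32861/5 ≈ 6572.2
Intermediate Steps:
H = ⅘ (H = 9/5 - ⅕*5 = 9/5 - 1 = ⅘ ≈ 0.80000)
a = -24/5 (a = 4*(-5 - 1)/5 = (⅘)*(-6) = -24/5 ≈ -4.8000)
P(Z(9, -14), -79) - a*(100 - 31) = (-79)² - (-24)*(100 - 31)/5 = 6241 - (-24)*69/5 = 6241 - 1*(-1656/5) = 6241 + 1656/5 = 32861/5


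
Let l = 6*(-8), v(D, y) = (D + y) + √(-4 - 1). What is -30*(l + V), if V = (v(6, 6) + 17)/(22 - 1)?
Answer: 9790/7 - 10*I*√5/7 ≈ 1398.6 - 3.1944*I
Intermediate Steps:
v(D, y) = D + y + I*√5 (v(D, y) = (D + y) + √(-5) = (D + y) + I*√5 = D + y + I*√5)
l = -48
V = 29/21 + I*√5/21 (V = ((6 + 6 + I*√5) + 17)/(22 - 1) = ((12 + I*√5) + 17)/21 = (29 + I*√5)*(1/21) = 29/21 + I*√5/21 ≈ 1.381 + 0.10648*I)
-30*(l + V) = -30*(-48 + (29/21 + I*√5/21)) = -30*(-979/21 + I*√5/21) = 9790/7 - 10*I*√5/7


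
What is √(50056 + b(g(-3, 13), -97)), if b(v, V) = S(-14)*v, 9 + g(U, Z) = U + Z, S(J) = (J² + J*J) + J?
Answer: √50434 ≈ 224.58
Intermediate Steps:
S(J) = J + 2*J² (S(J) = (J² + J²) + J = 2*J² + J = J + 2*J²)
g(U, Z) = -9 + U + Z (g(U, Z) = -9 + (U + Z) = -9 + U + Z)
b(v, V) = 378*v (b(v, V) = (-14*(1 + 2*(-14)))*v = (-14*(1 - 28))*v = (-14*(-27))*v = 378*v)
√(50056 + b(g(-3, 13), -97)) = √(50056 + 378*(-9 - 3 + 13)) = √(50056 + 378*1) = √(50056 + 378) = √50434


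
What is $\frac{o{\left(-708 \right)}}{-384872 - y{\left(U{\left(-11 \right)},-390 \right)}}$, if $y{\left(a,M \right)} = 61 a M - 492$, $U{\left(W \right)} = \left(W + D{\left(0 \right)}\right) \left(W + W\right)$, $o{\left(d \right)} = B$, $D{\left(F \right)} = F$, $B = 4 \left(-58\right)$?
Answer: $- \frac{29}{671600} \approx -4.318 \cdot 10^{-5}$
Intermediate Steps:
$B = -232$
$o{\left(d \right)} = -232$
$U{\left(W \right)} = 2 W^{2}$ ($U{\left(W \right)} = \left(W + 0\right) \left(W + W\right) = W 2 W = 2 W^{2}$)
$y{\left(a,M \right)} = -492 + 61 M a$ ($y{\left(a,M \right)} = 61 M a - 492 = -492 + 61 M a$)
$\frac{o{\left(-708 \right)}}{-384872 - y{\left(U{\left(-11 \right)},-390 \right)}} = - \frac{232}{-384872 - \left(-492 + 61 \left(-390\right) 2 \left(-11\right)^{2}\right)} = - \frac{232}{-384872 - \left(-492 + 61 \left(-390\right) 2 \cdot 121\right)} = - \frac{232}{-384872 - \left(-492 + 61 \left(-390\right) 242\right)} = - \frac{232}{-384872 - \left(-492 - 5757180\right)} = - \frac{232}{-384872 - -5757672} = - \frac{232}{-384872 + 5757672} = - \frac{232}{5372800} = \left(-232\right) \frac{1}{5372800} = - \frac{29}{671600}$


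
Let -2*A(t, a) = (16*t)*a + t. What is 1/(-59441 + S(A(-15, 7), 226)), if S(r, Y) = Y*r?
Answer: 1/132094 ≈ 7.5704e-6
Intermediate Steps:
A(t, a) = -t/2 - 8*a*t (A(t, a) = -((16*t)*a + t)/2 = -(16*a*t + t)/2 = -(t + 16*a*t)/2 = -t/2 - 8*a*t)
1/(-59441 + S(A(-15, 7), 226)) = 1/(-59441 + 226*(-½*(-15)*(1 + 16*7))) = 1/(-59441 + 226*(-½*(-15)*(1 + 112))) = 1/(-59441 + 226*(-½*(-15)*113)) = 1/(-59441 + 226*(1695/2)) = 1/(-59441 + 191535) = 1/132094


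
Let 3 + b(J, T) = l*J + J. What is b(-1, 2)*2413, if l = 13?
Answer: -41021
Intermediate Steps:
b(J, T) = -3 + 14*J (b(J, T) = -3 + (13*J + J) = -3 + 14*J)
b(-1, 2)*2413 = (-3 + 14*(-1))*2413 = (-3 - 14)*2413 = -17*2413 = -41021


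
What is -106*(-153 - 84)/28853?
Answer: 25122/28853 ≈ 0.87069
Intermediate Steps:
-106*(-153 - 84)/28853 = -106*(-237)*(1/28853) = 25122*(1/28853) = 25122/28853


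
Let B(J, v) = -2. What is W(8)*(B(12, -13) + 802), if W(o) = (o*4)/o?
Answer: 3200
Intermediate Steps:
W(o) = 4 (W(o) = (4*o)/o = 4)
W(8)*(B(12, -13) + 802) = 4*(-2 + 802) = 4*800 = 3200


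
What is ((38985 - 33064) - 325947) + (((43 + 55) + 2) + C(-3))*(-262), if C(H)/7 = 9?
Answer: -362732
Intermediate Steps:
C(H) = 63 (C(H) = 7*9 = 63)
((38985 - 33064) - 325947) + (((43 + 55) + 2) + C(-3))*(-262) = ((38985 - 33064) - 325947) + (((43 + 55) + 2) + 63)*(-262) = (5921 - 325947) + ((98 + 2) + 63)*(-262) = -320026 + (100 + 63)*(-262) = -320026 + 163*(-262) = -320026 - 42706 = -362732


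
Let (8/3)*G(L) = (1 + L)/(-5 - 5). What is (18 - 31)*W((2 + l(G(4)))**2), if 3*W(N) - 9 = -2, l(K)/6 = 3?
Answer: -91/3 ≈ -30.333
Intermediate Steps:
G(L) = -3/80 - 3*L/80 (G(L) = 3*((1 + L)/(-5 - 5))/8 = 3*((1 + L)/(-10))/8 = 3*((1 + L)*(-1/10))/8 = 3*(-1/10 - L/10)/8 = -3/80 - 3*L/80)
l(K) = 18 (l(K) = 6*3 = 18)
W(N) = 7/3 (W(N) = 3 + (1/3)*(-2) = 3 - 2/3 = 7/3)
(18 - 31)*W((2 + l(G(4)))**2) = (18 - 31)*(7/3) = -13*7/3 = -91/3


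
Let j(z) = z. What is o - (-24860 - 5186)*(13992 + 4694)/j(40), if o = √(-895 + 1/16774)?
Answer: 140359889/10 + 3*I*√27980390694/16774 ≈ 1.4036e+7 + 29.917*I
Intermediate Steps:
o = 3*I*√27980390694/16774 (o = √(-895 + 1/16774) = √(-15012729/16774) = 3*I*√27980390694/16774 ≈ 29.917*I)
o - (-24860 - 5186)*(13992 + 4694)/j(40) = 3*I*√27980390694/16774 - (-24860 - 5186)*(13992 + 4694)/40 = 3*I*√27980390694/16774 - (-30046*18686)/40 = 3*I*√27980390694/16774 - (-561439556)/40 = 3*I*√27980390694/16774 - 1*(-140359889/10) = 3*I*√27980390694/16774 + 140359889/10 = 140359889/10 + 3*I*√27980390694/16774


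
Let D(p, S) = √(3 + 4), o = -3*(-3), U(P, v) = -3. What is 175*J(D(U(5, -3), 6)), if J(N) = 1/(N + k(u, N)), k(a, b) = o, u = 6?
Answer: 1575/74 - 175*√7/74 ≈ 15.027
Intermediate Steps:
o = 9
D(p, S) = √7
k(a, b) = 9
J(N) = 1/(9 + N) (J(N) = 1/(N + 9) = 1/(9 + N))
175*J(D(U(5, -3), 6)) = 175/(9 + √7)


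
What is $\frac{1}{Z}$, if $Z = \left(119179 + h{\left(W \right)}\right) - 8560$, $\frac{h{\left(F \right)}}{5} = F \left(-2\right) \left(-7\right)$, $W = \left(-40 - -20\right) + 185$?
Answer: $\frac{1}{122169} \approx 8.1854 \cdot 10^{-6}$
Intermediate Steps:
$W = 165$ ($W = \left(-40 + 20\right) + 185 = -20 + 185 = 165$)
$h{\left(F \right)} = 70 F$ ($h{\left(F \right)} = 5 F \left(-2\right) \left(-7\right) = 5 - 2 F \left(-7\right) = 5 \cdot 14 F = 70 F$)
$Z = 122169$ ($Z = \left(119179 + 70 \cdot 165\right) - 8560 = \left(119179 + 11550\right) - 8560 = 130729 - 8560 = 122169$)
$\frac{1}{Z} = \frac{1}{122169}$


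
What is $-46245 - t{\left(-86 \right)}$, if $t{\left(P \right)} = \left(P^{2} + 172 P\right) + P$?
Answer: $-38763$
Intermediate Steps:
$t{\left(P \right)} = P^{2} + 173 P$
$-46245 - t{\left(-86 \right)} = -46245 - - 86 \left(173 - 86\right) = -46245 - \left(-86\right) 87 = -46245 - -7482 = -46245 + 7482 = -38763$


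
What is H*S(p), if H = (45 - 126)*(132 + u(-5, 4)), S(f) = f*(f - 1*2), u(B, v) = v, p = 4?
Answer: -88128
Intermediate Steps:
S(f) = f*(-2 + f) (S(f) = f*(f - 2) = f*(-2 + f))
H = -11016 (H = (45 - 126)*(132 + 4) = -81*136 = -11016)
H*S(p) = -44064*(-2 + 4) = -44064*2 = -11016*8 = -88128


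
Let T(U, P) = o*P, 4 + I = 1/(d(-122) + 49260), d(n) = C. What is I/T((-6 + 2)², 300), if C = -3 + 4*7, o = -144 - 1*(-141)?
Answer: 65713/14785500 ≈ 0.0044444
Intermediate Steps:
o = -3 (o = -144 + 141 = -3)
C = 25 (C = -3 + 28 = 25)
d(n) = 25
I = -197139/49285 (I = -4 + 1/(25 + 49260) = -4 + 1/49285 = -197139/49285 ≈ -4.0000)
T(U, P) = -3*P
I/T((-6 + 2)², 300) = -197139/(49285*((-3*300))) = -197139/49285/(-900) = -197139/49285*(-1/900) = 65713/14785500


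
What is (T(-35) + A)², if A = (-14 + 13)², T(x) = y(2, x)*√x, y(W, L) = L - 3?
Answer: (1 - 38*I*√35)² ≈ -50539.0 - 449.6*I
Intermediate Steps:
y(W, L) = -3 + L
T(x) = √x*(-3 + x) (T(x) = (-3 + x)*√x = √x*(-3 + x))
A = 1 (A = (-1)² = 1)
(T(-35) + A)² = (√(-35)*(-3 - 35) + 1)² = ((I*√35)*(-38) + 1)² = (-38*I*√35 + 1)² = (1 - 38*I*√35)²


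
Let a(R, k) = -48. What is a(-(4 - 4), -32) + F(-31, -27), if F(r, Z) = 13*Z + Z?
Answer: -426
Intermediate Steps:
F(r, Z) = 14*Z
a(-(4 - 4), -32) + F(-31, -27) = -48 + 14*(-27) = -48 - 378 = -426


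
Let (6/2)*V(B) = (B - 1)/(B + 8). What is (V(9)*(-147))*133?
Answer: -52136/17 ≈ -3066.8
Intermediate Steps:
V(B) = (-1 + B)/(3*(8 + B)) (V(B) = ((B - 1)/(B + 8))/3 = ((-1 + B)/(8 + B))/3 = (-1 + B)/(3*(8 + B)))
(V(9)*(-147))*133 = (((-1 + 9)/(3*(8 + 9)))*(-147))*133 = (((⅓)*8/17)*(-147))*133 = (((⅓)*(1/17)*8)*(-147))*133 = ((8/51)*(-147))*133 = -392/17*133 = -52136/17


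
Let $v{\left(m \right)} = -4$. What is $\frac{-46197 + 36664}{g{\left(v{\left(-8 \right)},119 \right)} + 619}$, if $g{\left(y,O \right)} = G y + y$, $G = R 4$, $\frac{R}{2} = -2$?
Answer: $- \frac{9533}{679} \approx -14.04$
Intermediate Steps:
$R = -4$ ($R = 2 \left(-2\right) = -4$)
$G = -16$ ($G = \left(-4\right) 4 = -16$)
$g{\left(y,O \right)} = - 15 y$ ($g{\left(y,O \right)} = - 16 y + y = - 15 y$)
$\frac{-46197 + 36664}{g{\left(v{\left(-8 \right)},119 \right)} + 619} = \frac{-46197 + 36664}{\left(-15\right) \left(-4\right) + 619} = - \frac{9533}{60 + 619} = - \frac{9533}{679}$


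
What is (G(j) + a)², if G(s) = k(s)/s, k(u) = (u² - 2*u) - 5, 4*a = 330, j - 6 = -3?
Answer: 241081/36 ≈ 6696.7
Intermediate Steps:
j = 3 (j = 6 - 3 = 3)
a = 165/2 (a = (¼)*330 = 165/2 ≈ 82.500)
k(u) = -5 + u² - 2*u
G(s) = (-5 + s² - 2*s)/s
(G(j) + a)² = ((-2 + 3 - 5/3) + 165/2)² = (-⅔ + 165/2)² = (491/6)² = 241081/36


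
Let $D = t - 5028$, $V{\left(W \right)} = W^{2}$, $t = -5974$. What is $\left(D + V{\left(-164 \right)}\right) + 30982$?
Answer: $46876$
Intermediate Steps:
$D = -11002$ ($D = -5974 - 5028 = -11002$)
$\left(D + V{\left(-164 \right)}\right) + 30982 = \left(-11002 + \left(-164\right)^{2}\right) + 30982 = \left(-11002 + 26896\right) + 30982 = 15894 + 30982 = 46876$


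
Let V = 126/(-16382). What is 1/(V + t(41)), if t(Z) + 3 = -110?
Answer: -8191/925646 ≈ -0.0088490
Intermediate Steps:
V = -63/8191 (V = 126*(-1/16382) = -63/8191 ≈ -0.0076914)
t(Z) = -113 (t(Z) = -3 - 110 = -113)
1/(V + t(41)) = 1/(-63/8191 - 113) = 1/(-925646/8191) = -8191/925646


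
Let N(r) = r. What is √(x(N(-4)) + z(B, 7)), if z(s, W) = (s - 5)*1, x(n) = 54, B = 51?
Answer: 10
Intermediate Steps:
z(s, W) = -5 + s (z(s, W) = (-5 + s)*1 = -5 + s)
√(x(N(-4)) + z(B, 7)) = √(54 + (-5 + 51)) = √(54 + 46) = √100 = 10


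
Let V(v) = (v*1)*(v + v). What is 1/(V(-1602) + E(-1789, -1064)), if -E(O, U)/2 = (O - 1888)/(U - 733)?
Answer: 1797/9223648622 ≈ 1.9483e-7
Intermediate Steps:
E(O, U) = -2*(-1888 + O)/(-733 + U) (E(O, U) = -2*(O - 1888)/(U - 733) = -2*(-1888 + O)/(-733 + U))
V(v) = 2*v**2 (V(v) = v*(2*v) = 2*v**2)
1/(V(-1602) + E(-1789, -1064)) = 1/(2*(-1602)**2 + 2*(1888 - 1*(-1789))/(-733 - 1064)) = 1/(2*2566404 + 2*(1888 + 1789)/(-1797)) = 1/(5132808 + 2*(-1/1797)*3677) = 1/(5132808 - 7354/1797) = 1/(9223648622/1797) = 1797/9223648622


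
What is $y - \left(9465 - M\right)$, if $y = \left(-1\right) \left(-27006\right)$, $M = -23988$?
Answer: $-6447$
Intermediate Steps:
$y = 27006$
$y - \left(9465 - M\right) = 27006 - \left(9465 - -23988\right) = 27006 - \left(9465 + 23988\right) = 27006 - 33453 = -6447$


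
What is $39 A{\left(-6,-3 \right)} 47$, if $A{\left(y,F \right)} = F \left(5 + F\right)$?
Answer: $-10998$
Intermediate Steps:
$39 A{\left(-6,-3 \right)} 47 = 39 \left(- 3 \left(5 - 3\right)\right) 47 = 39 \left(\left(-3\right) 2\right) 47 = 39 \left(-6\right) 47 = \left(-234\right) 47 = -10998$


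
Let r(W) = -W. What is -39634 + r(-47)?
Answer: -39587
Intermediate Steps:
-39634 + r(-47) = -39634 - 1*(-47) = -39634 + 47 = -39587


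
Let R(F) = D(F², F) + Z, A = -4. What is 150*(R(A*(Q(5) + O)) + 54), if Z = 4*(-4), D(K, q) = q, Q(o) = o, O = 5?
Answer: -300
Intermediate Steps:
Z = -16
R(F) = -16 + F (R(F) = F - 16 = -16 + F)
150*(R(A*(Q(5) + O)) + 54) = 150*((-16 - 4*(5 + 5)) + 54) = 150*((-16 - 4*10) + 54) = 150*((-16 - 40) + 54) = 150*(-56 + 54) = 150*(-2) = -300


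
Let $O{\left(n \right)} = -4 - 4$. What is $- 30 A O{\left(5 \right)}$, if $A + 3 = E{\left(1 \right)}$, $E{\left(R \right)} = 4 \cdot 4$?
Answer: $3120$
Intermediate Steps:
$O{\left(n \right)} = -8$
$E{\left(R \right)} = 16$
$A = 13$ ($A = -3 + 16 = 13$)
$- 30 A O{\left(5 \right)} = \left(-30\right) 13 \left(-8\right) = \left(-390\right) \left(-8\right) = 3120$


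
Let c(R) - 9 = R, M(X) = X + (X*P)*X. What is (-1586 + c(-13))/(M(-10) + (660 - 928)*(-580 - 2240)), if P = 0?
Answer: -159/75575 ≈ -0.0021039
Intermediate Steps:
M(X) = X (M(X) = X + (X*0)*X = X + 0*X = X + 0 = X)
c(R) = 9 + R
(-1586 + c(-13))/(M(-10) + (660 - 928)*(-580 - 2240)) = (-1586 + (9 - 13))/(-10 + (660 - 928)*(-580 - 2240)) = (-1586 - 4)/(-10 - 268*(-2820)) = -1590/(-10 + 755760) = -1590/755750 = -1590*1/755750 = -159/75575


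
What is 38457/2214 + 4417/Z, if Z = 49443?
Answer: 23595169/1351442 ≈ 17.459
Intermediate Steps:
38457/2214 + 4417/Z = 38457/2214 + 4417/49443 = 38457*(1/2214) + 4417*(1/49443) = 4273/246 + 4417/49443 = 23595169/1351442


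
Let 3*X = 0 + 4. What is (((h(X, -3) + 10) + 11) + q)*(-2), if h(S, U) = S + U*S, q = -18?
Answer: -2/3 ≈ -0.66667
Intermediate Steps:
X = 4/3 (X = (0 + 4)/3 = (1/3)*4 = 4/3 ≈ 1.3333)
h(S, U) = S + S*U
(((h(X, -3) + 10) + 11) + q)*(-2) = (((4*(1 - 3)/3 + 10) + 11) - 18)*(-2) = ((((4/3)*(-2) + 10) + 11) - 18)*(-2) = (((-8/3 + 10) + 11) - 18)*(-2) = ((22/3 + 11) - 18)*(-2) = (55/3 - 18)*(-2) = (1/3)*(-2) = -2/3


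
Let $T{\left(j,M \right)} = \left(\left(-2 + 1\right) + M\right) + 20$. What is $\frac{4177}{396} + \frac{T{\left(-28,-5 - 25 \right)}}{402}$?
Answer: $\frac{279133}{26532} \approx 10.521$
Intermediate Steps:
$T{\left(j,M \right)} = 19 + M$ ($T{\left(j,M \right)} = \left(-1 + M\right) + 20 = 19 + M$)
$\frac{4177}{396} + \frac{T{\left(-28,-5 - 25 \right)}}{402} = \frac{4177}{396} + \frac{19 - 30}{402} = 4177 \cdot \frac{1}{396} + \left(19 - 30\right) \frac{1}{402} = \frac{4177}{396} + \left(19 - 30\right) \frac{1}{402} = \frac{4177}{396} - \frac{11}{402} = \frac{279133}{26532}$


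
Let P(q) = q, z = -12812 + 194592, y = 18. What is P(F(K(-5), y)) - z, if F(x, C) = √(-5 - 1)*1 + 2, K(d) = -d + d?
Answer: -181778 + I*√6 ≈ -1.8178e+5 + 2.4495*I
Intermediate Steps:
K(d) = 0
F(x, C) = 2 + I*√6 (F(x, C) = √(-6)*1 + 2 = (I*√6)*1 + 2 = I*√6 + 2 = 2 + I*√6)
z = 181780
P(F(K(-5), y)) - z = (2 + I*√6) - 1*181780 = (2 + I*√6) - 181780 = -181778 + I*√6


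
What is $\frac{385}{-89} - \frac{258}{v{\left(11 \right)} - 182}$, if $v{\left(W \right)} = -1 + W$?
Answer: $- \frac{503}{178} \approx -2.8258$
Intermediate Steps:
$\frac{385}{-89} - \frac{258}{v{\left(11 \right)} - 182} = \frac{385}{-89} - \frac{258}{\left(-1 + 11\right) - 182} = 385 \left(- \frac{1}{89}\right) - \frac{258}{10 - 182} = - \frac{385}{89} - \frac{258}{-172} = - \frac{385}{89} - - \frac{3}{2} = - \frac{385}{89} + \frac{3}{2} = - \frac{503}{178}$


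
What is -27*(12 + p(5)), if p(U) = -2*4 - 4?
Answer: 0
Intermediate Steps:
p(U) = -12 (p(U) = -8 - 4 = -12)
-27*(12 + p(5)) = -27*(12 - 12) = -27*0 = 0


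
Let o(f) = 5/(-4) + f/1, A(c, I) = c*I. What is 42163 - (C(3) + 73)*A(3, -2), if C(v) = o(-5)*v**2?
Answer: 84527/2 ≈ 42264.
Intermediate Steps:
A(c, I) = I*c
o(f) = -5/4 + f (o(f) = 5*(-1/4) + f*1 = -5/4 + f)
C(v) = -25*v**2/4 (C(v) = (-5/4 - 5)*v**2 = -25*v**2/4)
42163 - (C(3) + 73)*A(3, -2) = 42163 - (-25/4*3**2 + 73)*(-2*3) = 42163 - (-25/4*9 + 73)*(-6) = 42163 - (-225/4 + 73)*(-6) = 42163 - 67*(-6)/4 = 42163 - 1*(-201/2) = 42163 + 201/2 = 84527/2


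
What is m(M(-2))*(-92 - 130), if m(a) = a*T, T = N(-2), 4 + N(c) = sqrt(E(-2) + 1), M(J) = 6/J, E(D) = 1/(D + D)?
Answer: -2664 + 333*sqrt(3) ≈ -2087.2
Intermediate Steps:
E(D) = 1/(2*D)
N(c) = -4 + sqrt(3)/2 (N(c) = -4 + sqrt((1/2)/(-2) + 1) = -4 + sqrt((1/2)*(-1/2) + 1) = -4 + sqrt(-1/4 + 1) = -4 + sqrt(3/4) = -4 + sqrt(3)/2)
T = -4 + sqrt(3)/2 ≈ -3.1340
m(a) = a*(-4 + sqrt(3)/2)
m(M(-2))*(-92 - 130) = ((6/(-2))*(-8 + sqrt(3))/2)*(-92 - 130) = ((6*(-1/2))*(-8 + sqrt(3))/2)*(-222) = ((1/2)*(-3)*(-8 + sqrt(3)))*(-222) = (12 - 3*sqrt(3)/2)*(-222) = -2664 + 333*sqrt(3)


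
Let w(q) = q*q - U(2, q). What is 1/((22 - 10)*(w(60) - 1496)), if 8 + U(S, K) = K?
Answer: 1/24624 ≈ 4.0611e-5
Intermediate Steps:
U(S, K) = -8 + K
w(q) = 8 + q**2 - q (w(q) = q*q - (-8 + q) = q**2 + (8 - q) = 8 + q**2 - q)
1/((22 - 10)*(w(60) - 1496)) = 1/((22 - 10)*((8 + 60**2 - 1*60) - 1496)) = 1/(12*((8 + 3600 - 60) - 1496)) = 1/(12*(3548 - 1496)) = (1/12)/2052 = (1/12)*(1/2052) = 1/24624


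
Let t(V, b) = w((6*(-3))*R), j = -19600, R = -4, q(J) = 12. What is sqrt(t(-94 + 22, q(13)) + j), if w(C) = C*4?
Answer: 4*I*sqrt(1207) ≈ 138.97*I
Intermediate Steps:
w(C) = 4*C
t(V, b) = 288 (t(V, b) = 4*((6*(-3))*(-4)) = 4*(-18*(-4)) = 4*72 = 288)
sqrt(t(-94 + 22, q(13)) + j) = sqrt(288 - 19600) = sqrt(-19312) = 4*I*sqrt(1207)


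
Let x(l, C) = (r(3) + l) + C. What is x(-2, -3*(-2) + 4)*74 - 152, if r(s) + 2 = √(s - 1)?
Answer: 292 + 74*√2 ≈ 396.65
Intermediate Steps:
r(s) = -2 + √(-1 + s) (r(s) = -2 + √(s - 1) = -2 + √(-1 + s))
x(l, C) = -2 + C + l + √2 (x(l, C) = ((-2 + √(-1 + 3)) + l) + C = ((-2 + √2) + l) + C = (-2 + l + √2) + C = -2 + C + l + √2)
x(-2, -3*(-2) + 4)*74 - 152 = (-2 + (-3*(-2) + 4) - 2 + √2)*74 - 152 = (-2 + (6 + 4) - 2 + √2)*74 - 152 = (-2 + 10 - 2 + √2)*74 - 152 = (6 + √2)*74 - 152 = (444 + 74*√2) - 152 = 292 + 74*√2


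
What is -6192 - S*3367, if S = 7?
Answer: -29761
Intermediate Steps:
-6192 - S*3367 = -6192 - 7*3367 = -6192 - 1*23569 = -6192 - 23569 = -29761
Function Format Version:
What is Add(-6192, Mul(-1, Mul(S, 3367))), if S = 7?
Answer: -29761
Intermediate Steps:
Add(-6192, Mul(-1, Mul(S, 3367))) = Add(-6192, Mul(-1, Mul(7, 3367))) = Add(-6192, Mul(-1, 23569)) = Add(-6192, -23569) = -29761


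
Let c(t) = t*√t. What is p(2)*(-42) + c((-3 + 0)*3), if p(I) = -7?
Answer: 294 - 27*I ≈ 294.0 - 27.0*I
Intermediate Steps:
c(t) = t^(3/2)
p(2)*(-42) + c((-3 + 0)*3) = -7*(-42) + ((-3 + 0)*3)^(3/2) = 294 + (-3*3)^(3/2) = 294 + (-9)^(3/2) = 294 - 27*I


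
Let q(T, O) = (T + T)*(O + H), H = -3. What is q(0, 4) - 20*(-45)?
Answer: 900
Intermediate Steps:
q(T, O) = 2*T*(-3 + O) (q(T, O) = (T + T)*(O - 3) = (2*T)*(-3 + O) = 2*T*(-3 + O))
q(0, 4) - 20*(-45) = 2*0*(-3 + 4) - 20*(-45) = 2*0*1 + 900 = 0 + 900 = 900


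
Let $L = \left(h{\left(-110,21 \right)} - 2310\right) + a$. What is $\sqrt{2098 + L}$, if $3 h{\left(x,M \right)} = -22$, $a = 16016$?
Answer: $\frac{\sqrt{142170}}{3} \approx 125.68$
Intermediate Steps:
$h{\left(x,M \right)} = - \frac{22}{3}$ ($h{\left(x,M \right)} = \frac{1}{3} \left(-22\right) = - \frac{22}{3}$)
$L = \frac{41096}{3}$ ($L = \left(- \frac{22}{3} - 2310\right) + 16016 = - \frac{6952}{3} + 16016 = \frac{41096}{3} \approx 13699.0$)
$\sqrt{2098 + L} = \sqrt{2098 + \frac{41096}{3}} = \sqrt{\frac{47390}{3}} = \frac{\sqrt{142170}}{3}$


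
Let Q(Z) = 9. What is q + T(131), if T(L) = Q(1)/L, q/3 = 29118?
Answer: 11443383/131 ≈ 87354.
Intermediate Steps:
q = 87354 (q = 3*29118 = 87354)
T(L) = 9/L
q + T(131) = 87354 + 9/131 = 11443383/131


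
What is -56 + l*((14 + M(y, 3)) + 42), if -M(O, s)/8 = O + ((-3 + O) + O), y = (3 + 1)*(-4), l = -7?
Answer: -3304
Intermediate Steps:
y = -16 (y = 4*(-4) = -16)
M(O, s) = 24 - 24*O (M(O, s) = -8*(O + ((-3 + O) + O)) = -8*(O + (-3 + 2*O)) = -8*(-3 + 3*O) = 24 - 24*O)
-56 + l*((14 + M(y, 3)) + 42) = -56 - 7*((14 + (24 - 24*(-16))) + 42) = -56 - 7*((14 + (24 + 384)) + 42) = -56 - 7*((14 + 408) + 42) = -56 - 7*(422 + 42) = -56 - 7*464 = -56 - 3248 = -3304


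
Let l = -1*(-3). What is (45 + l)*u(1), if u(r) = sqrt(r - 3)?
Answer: 48*I*sqrt(2) ≈ 67.882*I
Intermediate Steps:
l = 3
u(r) = sqrt(-3 + r)
(45 + l)*u(1) = (45 + 3)*sqrt(-3 + 1) = 48*sqrt(-2) = 48*(I*sqrt(2)) = 48*I*sqrt(2)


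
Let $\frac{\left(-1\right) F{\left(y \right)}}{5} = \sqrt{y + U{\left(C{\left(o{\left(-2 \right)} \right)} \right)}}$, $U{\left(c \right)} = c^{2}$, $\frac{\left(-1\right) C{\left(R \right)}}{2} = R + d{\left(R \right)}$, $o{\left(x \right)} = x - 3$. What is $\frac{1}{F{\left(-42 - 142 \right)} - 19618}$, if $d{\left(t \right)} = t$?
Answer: $- \frac{9809}{192430262} + \frac{15 \sqrt{6}}{192430262} \approx -5.0783 \cdot 10^{-5}$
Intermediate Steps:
$o{\left(x \right)} = -3 + x$
$C{\left(R \right)} = - 4 R$ ($C{\left(R \right)} = - 2 \left(R + R\right) = - 2 \cdot 2 R = - 4 R$)
$F{\left(y \right)} = - 5 \sqrt{400 + y}$ ($F{\left(y \right)} = - 5 \sqrt{y + \left(- 4 \left(-3 - 2\right)\right)^{2}} = - 5 \sqrt{y + \left(\left(-4\right) \left(-5\right)\right)^{2}} = - 5 \sqrt{y + 20^{2}} = - 5 \sqrt{y + 400} = - 5 \sqrt{400 + y}$)
$\frac{1}{F{\left(-42 - 142 \right)} - 19618} = \frac{1}{- 5 \sqrt{400 - 184} - 19618} = \frac{1}{- 5 \sqrt{216} - 19618} = \frac{1}{- 5 \cdot 6 \sqrt{6} - 19618} = \frac{1}{- 30 \sqrt{6} - 19618} = \frac{1}{-19618 - 30 \sqrt{6}}$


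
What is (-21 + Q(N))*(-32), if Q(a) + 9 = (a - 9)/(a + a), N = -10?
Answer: 4648/5 ≈ 929.60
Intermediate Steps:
Q(a) = -9 + (-9 + a)/(2*a) (Q(a) = -9 + (a - 9)/(a + a) = -9 + (-9 + a)/((2*a)) = -9 + (-9 + a)*(1/(2*a)) = -9 + (-9 + a)/(2*a))
(-21 + Q(N))*(-32) = (-21 + (½)*(-9 - 17*(-10))/(-10))*(-32) = (-21 + (½)*(-⅒)*(-9 + 170))*(-32) = (-21 + (½)*(-⅒)*161)*(-32) = (-21 - 161/20)*(-32) = -581/20*(-32) = 4648/5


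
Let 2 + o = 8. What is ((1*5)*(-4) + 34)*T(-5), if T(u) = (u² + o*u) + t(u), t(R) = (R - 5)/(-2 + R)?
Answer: -50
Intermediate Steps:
t(R) = (-5 + R)/(-2 + R)
o = 6 (o = -2 + 8 = 6)
T(u) = u² + 6*u + (-5 + u)/(-2 + u) (T(u) = (u² + 6*u) + (-5 + u)/(-2 + u) = u² + 6*u + (-5 + u)/(-2 + u))
((1*5)*(-4) + 34)*T(-5) = ((1*5)*(-4) + 34)*((-5 - 5 - 5*(-2 - 5)*(6 - 5))/(-2 - 5)) = (5*(-4) + 34)*((-5 - 5 - 5*(-7)*1)/(-7)) = (-20 + 34)*(-(-5 - 5 + 35)/7) = 14*(-⅐*25) = 14*(-25/7) = -50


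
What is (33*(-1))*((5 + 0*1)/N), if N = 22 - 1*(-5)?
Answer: -55/9 ≈ -6.1111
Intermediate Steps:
N = 27 (N = 22 + 5 = 27)
(33*(-1))*((5 + 0*1)/N) = (33*(-1))*((5 + 0*1)/27) = -33*(5 + 0)/27 = -165/27 = -33*5/27 = -55/9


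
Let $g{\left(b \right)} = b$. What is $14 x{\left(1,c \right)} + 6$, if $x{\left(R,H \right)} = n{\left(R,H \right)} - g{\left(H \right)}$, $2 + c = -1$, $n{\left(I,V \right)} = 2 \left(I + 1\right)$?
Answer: $104$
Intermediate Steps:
$n{\left(I,V \right)} = 2 + 2 I$ ($n{\left(I,V \right)} = 2 \left(1 + I\right) = 2 + 2 I$)
$c = -3$ ($c = -2 - 1 = -3$)
$x{\left(R,H \right)} = 2 - H + 2 R$ ($x{\left(R,H \right)} = \left(2 + 2 R\right) - H = 2 - H + 2 R$)
$14 x{\left(1,c \right)} + 6 = 14 \left(2 - -3 + 2 \cdot 1\right) + 6 = 14 \left(2 + 3 + 2\right) + 6 = 14 \cdot 7 + 6 = 98 + 6 = 104$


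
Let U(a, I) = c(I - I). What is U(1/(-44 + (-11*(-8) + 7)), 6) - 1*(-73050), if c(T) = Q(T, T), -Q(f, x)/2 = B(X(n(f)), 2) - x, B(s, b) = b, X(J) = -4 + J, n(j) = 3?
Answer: 73046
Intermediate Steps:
Q(f, x) = -4 + 2*x (Q(f, x) = -2*(2 - x) = -4 + 2*x)
c(T) = -4 + 2*T
U(a, I) = -4 (U(a, I) = -4 + 2*(I - I) = -4 + 2*0 = -4 + 0 = -4)
U(1/(-44 + (-11*(-8) + 7)), 6) - 1*(-73050) = -4 - 1*(-73050) = -4 + 73050 = 73046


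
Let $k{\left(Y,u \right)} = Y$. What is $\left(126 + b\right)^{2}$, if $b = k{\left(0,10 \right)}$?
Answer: $15876$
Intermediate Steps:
$b = 0$
$\left(126 + b\right)^{2} = \left(126 + 0\right)^{2} = 126^{2} = 15876$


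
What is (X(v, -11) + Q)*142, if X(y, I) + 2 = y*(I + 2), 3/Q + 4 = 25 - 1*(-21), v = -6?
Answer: 51759/7 ≈ 7394.1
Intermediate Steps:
Q = 1/14 (Q = 3/(-4 + (25 - 1*(-21))) = 3/(-4 + (25 + 21)) = 3/(-4 + 46) = 3/42 = 3*(1/42) = 1/14 ≈ 0.071429)
X(y, I) = -2 + y*(2 + I) (X(y, I) = -2 + y*(I + 2) = -2 + y*(2 + I))
(X(v, -11) + Q)*142 = ((-2 + 2*(-6) - 11*(-6)) + 1/14)*142 = ((-2 - 12 + 66) + 1/14)*142 = (52 + 1/14)*142 = (729/14)*142 = 51759/7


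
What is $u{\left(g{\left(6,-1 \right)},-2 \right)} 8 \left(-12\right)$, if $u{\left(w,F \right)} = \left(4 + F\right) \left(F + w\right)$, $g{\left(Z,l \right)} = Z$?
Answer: $-768$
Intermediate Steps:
$u{\left(g{\left(6,-1 \right)},-2 \right)} 8 \left(-12\right) = \left(\left(-2\right)^{2} + 4 \left(-2\right) + 4 \cdot 6 - 12\right) 8 \left(-12\right) = \left(4 - 8 + 24 - 12\right) 8 \left(-12\right) = 8 \cdot 8 \left(-12\right) = 64 \left(-12\right) = -768$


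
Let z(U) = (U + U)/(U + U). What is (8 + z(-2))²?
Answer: 81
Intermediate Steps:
z(U) = 1 (z(U) = (2*U)/((2*U)) = (2*U)*(1/(2*U)) = 1)
(8 + z(-2))² = (8 + 1)² = 9² = 81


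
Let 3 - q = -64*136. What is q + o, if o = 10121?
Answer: 18828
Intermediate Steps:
q = 8707 (q = 3 - (-64)*136 = 3 - 1*(-8704) = 3 + 8704 = 8707)
q + o = 8707 + 10121 = 18828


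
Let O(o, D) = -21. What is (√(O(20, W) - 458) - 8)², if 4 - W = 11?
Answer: (8 - I*√479)² ≈ -415.0 - 350.18*I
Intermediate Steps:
W = -7 (W = 4 - 1*11 = 4 - 11 = -7)
(√(O(20, W) - 458) - 8)² = (√(-21 - 458) - 8)² = (√(-479) - 8)² = (I*√479 - 8)² = (-8 + I*√479)²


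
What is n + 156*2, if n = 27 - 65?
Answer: 274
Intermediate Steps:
n = -38
n + 156*2 = -38 + 156*2 = -38 + 312 = 274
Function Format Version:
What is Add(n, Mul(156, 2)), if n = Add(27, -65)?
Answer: 274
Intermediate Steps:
n = -38
Add(n, Mul(156, 2)) = Add(-38, Mul(156, 2)) = Add(-38, 312) = 274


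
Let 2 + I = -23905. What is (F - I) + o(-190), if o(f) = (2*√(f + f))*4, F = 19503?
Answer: 43410 + 16*I*√95 ≈ 43410.0 + 155.95*I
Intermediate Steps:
I = -23907 (I = -2 - 23905 = -23907)
o(f) = 8*√2*√f (o(f) = (2*√(2*f))*4 = (2*(√2*√f))*4 = (2*√2*√f)*4 = 8*√2*√f)
(F - I) + o(-190) = (19503 - 1*(-23907)) + 8*√2*√(-190) = (19503 + 23907) + 8*√2*(I*√190) = 43410 + 16*I*√95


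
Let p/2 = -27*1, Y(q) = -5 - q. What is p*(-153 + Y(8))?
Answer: 8964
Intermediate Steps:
p = -54 (p = 2*(-27*1) = 2*(-27) = -54)
p*(-153 + Y(8)) = -54*(-153 + (-5 - 1*8)) = -54*(-153 + (-5 - 8)) = -54*(-153 - 13) = -54*(-166) = 8964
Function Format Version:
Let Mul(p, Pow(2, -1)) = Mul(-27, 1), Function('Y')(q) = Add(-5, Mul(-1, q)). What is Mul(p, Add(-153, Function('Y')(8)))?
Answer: 8964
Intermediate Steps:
p = -54 (p = Mul(2, Mul(-27, 1)) = Mul(2, -27) = -54)
Mul(p, Add(-153, Function('Y')(8))) = Mul(-54, Add(-153, Add(-5, Mul(-1, 8)))) = Mul(-54, Add(-153, Add(-5, -8))) = Mul(-54, Add(-153, -13)) = Mul(-54, -166) = 8964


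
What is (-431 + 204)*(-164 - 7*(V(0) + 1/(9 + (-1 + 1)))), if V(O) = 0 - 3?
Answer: 293738/9 ≈ 32638.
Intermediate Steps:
V(O) = -3
(-431 + 204)*(-164 - 7*(V(0) + 1/(9 + (-1 + 1)))) = (-431 + 204)*(-164 - 7*(-3 + 1/(9 + (-1 + 1)))) = -227*(-164 - 7*(-3 + 1/(9 + 0))) = -227*(-164 - 7*(-3 + 1/9)) = -227*(-164 - 7*(-3 + ⅑)) = -227*(-164 - 7*(-26/9)) = -227*(-164 + 182/9) = -227*(-1294/9) = 293738/9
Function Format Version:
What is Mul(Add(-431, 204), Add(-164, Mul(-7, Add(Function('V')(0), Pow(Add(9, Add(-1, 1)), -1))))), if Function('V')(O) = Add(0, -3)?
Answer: Rational(293738, 9) ≈ 32638.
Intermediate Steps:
Function('V')(O) = -3
Mul(Add(-431, 204), Add(-164, Mul(-7, Add(Function('V')(0), Pow(Add(9, Add(-1, 1)), -1))))) = Mul(Add(-431, 204), Add(-164, Mul(-7, Add(-3, Pow(Add(9, Add(-1, 1)), -1))))) = Mul(-227, Add(-164, Mul(-7, Add(-3, Pow(Add(9, 0), -1))))) = Mul(-227, Add(-164, Mul(-7, Add(-3, Pow(9, -1))))) = Mul(-227, Add(-164, Mul(-7, Add(-3, Rational(1, 9))))) = Mul(-227, Add(-164, Mul(-7, Rational(-26, 9)))) = Mul(-227, Add(-164, Rational(182, 9))) = Mul(-227, Rational(-1294, 9)) = Rational(293738, 9)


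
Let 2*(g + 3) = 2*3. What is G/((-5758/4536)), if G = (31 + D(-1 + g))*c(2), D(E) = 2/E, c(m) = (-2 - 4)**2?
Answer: -2367792/2879 ≈ -822.44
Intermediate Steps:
g = 0 (g = -3 + (2*3)/2 = -3 + (1/2)*6 = -3 + 3 = 0)
c(m) = 36 (c(m) = (-6)**2 = 36)
G = 1044 (G = (31 + 2/(-1 + 0))*36 = (31 + 2/(-1))*36 = (31 + 2*(-1))*36 = (31 - 2)*36 = 29*36 = 1044)
G/((-5758/4536)) = 1044/((-5758/4536)) = 1044/((-5758*1/4536)) = 1044/(-2879/2268) = 1044*(-2268/2879) = -2367792/2879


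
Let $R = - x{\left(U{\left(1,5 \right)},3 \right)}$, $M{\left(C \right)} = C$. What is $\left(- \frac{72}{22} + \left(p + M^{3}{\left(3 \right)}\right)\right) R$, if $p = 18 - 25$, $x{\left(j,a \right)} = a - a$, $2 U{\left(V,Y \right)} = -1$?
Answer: $0$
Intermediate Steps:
$U{\left(V,Y \right)} = - \frac{1}{2}$ ($U{\left(V,Y \right)} = \frac{1}{2} \left(-1\right) = - \frac{1}{2}$)
$x{\left(j,a \right)} = 0$
$p = -7$
$R = 0$ ($R = \left(-1\right) 0 = 0$)
$\left(- \frac{72}{22} + \left(p + M^{3}{\left(3 \right)}\right)\right) R = \left(- \frac{72}{22} - \left(7 - 3^{3}\right)\right) 0 = \left(\left(-72\right) \frac{1}{22} + \left(-7 + 27\right)\right) 0 = \left(- \frac{36}{11} + 20\right) 0 = \frac{184}{11} \cdot 0 = 0$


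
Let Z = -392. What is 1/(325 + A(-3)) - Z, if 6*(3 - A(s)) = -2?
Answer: 386123/985 ≈ 392.00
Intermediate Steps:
A(s) = 10/3 (A(s) = 3 - 1/6*(-2) = 3 + 1/3 = 10/3)
1/(325 + A(-3)) - Z = 1/(325 + 10/3) - 1*(-392) = 1/(985/3) + 392 = 3/985 + 392 = 386123/985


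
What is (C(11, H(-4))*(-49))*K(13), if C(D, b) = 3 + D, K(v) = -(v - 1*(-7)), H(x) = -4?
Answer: 13720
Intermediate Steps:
K(v) = -7 - v (K(v) = -(v + 7) = -(7 + v) = -7 - v)
(C(11, H(-4))*(-49))*K(13) = ((3 + 11)*(-49))*(-7 - 1*13) = (14*(-49))*(-7 - 13) = -686*(-20) = 13720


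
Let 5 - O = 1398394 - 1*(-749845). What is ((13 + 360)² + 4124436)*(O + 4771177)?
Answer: 11183087971795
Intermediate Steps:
O = -2148234 (O = 5 - (1398394 - 1*(-749845)) = 5 - (1398394 + 749845) = 5 - 1*2148239 = 5 - 2148239 = -2148234)
((13 + 360)² + 4124436)*(O + 4771177) = ((13 + 360)² + 4124436)*(-2148234 + 4771177) = (373² + 4124436)*2622943 = (139129 + 4124436)*2622943 = 4263565*2622943 = 11183087971795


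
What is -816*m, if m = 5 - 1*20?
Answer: 12240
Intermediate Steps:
m = -15 (m = 5 - 20 = -15)
-816*m = -816*(-15) = 12240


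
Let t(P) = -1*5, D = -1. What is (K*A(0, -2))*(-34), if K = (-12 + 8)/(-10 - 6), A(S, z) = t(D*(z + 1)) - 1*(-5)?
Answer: 0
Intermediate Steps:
t(P) = -5
A(S, z) = 0 (A(S, z) = -5 - 1*(-5) = -5 + 5 = 0)
K = 1/4 (K = -4/(-16) = -4*(-1/16) = 1/4 ≈ 0.25000)
(K*A(0, -2))*(-34) = ((1/4)*0)*(-34) = 0*(-34) = 0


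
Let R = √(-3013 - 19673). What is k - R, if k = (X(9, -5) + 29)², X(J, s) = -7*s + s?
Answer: 3481 - I*√22686 ≈ 3481.0 - 150.62*I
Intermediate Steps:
X(J, s) = -6*s
k = 3481 (k = (-6*(-5) + 29)² = (30 + 29)² = 59² = 3481)
R = I*√22686 (R = √(-22686) = I*√22686 ≈ 150.62*I)
k - R = 3481 - I*√22686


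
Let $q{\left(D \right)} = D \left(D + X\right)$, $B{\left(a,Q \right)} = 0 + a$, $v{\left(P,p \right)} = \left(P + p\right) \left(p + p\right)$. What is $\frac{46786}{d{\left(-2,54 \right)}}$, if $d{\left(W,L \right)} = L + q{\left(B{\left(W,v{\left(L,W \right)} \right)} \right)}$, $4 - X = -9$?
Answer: $\frac{23393}{16} \approx 1462.1$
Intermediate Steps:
$v{\left(P,p \right)} = 2 p \left(P + p\right)$ ($v{\left(P,p \right)} = \left(P + p\right) 2 p = 2 p \left(P + p\right)$)
$B{\left(a,Q \right)} = a$
$X = 13$ ($X = 4 - -9 = 4 + 9 = 13$)
$q{\left(D \right)} = D \left(13 + D\right)$ ($q{\left(D \right)} = D \left(D + 13\right) = D \left(13 + D\right)$)
$d{\left(W,L \right)} = L + W \left(13 + W\right)$
$\frac{46786}{d{\left(-2,54 \right)}} = \frac{46786}{54 - 2 \left(13 - 2\right)} = \frac{46786}{54 - 22} = \frac{46786}{32} = 46786 \cdot \frac{1}{32} = \frac{23393}{16}$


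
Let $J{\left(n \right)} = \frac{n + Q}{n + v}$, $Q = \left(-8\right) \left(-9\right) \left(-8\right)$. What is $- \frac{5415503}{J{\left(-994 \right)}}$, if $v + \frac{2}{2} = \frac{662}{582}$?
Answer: $- \frac{783119642321}{228435} \approx -3.4282 \cdot 10^{6}$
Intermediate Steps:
$v = \frac{40}{291}$ ($v = -1 + \frac{662}{582} = -1 + 662 \cdot \frac{1}{582} = -1 + \frac{331}{291} = \frac{40}{291} \approx 0.13746$)
$Q = -576$ ($Q = 72 \left(-8\right) = -576$)
$J{\left(n \right)} = \frac{-576 + n}{\frac{40}{291} + n}$ ($J{\left(n \right)} = \frac{n - 576}{n + \frac{40}{291}} = \frac{-576 + n}{\frac{40}{291} + n}$)
$- \frac{5415503}{J{\left(-994 \right)}} = - \frac{5415503}{291 \frac{1}{40 + 291 \left(-994\right)} \left(-576 - 994\right)} = - \frac{5415503}{291 \frac{1}{40 - 289254} \left(-1570\right)} = - \frac{5415503}{291 \frac{1}{-289214} \left(-1570\right)} = - \frac{5415503}{291 \left(- \frac{1}{289214}\right) \left(-1570\right)} = - \frac{5415503}{\frac{228435}{144607}} = \left(-5415503\right) \frac{144607}{228435} = - \frac{783119642321}{228435}$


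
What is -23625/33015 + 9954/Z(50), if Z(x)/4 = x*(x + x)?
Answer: -4795623/22010000 ≈ -0.21788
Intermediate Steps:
Z(x) = 8*x² (Z(x) = 4*(x*(x + x)) = 4*(x*(2*x)) = 4*(2*x²) = 8*x²)
-23625/33015 + 9954/Z(50) = -23625/33015 + 9954/((8*50²)) = -23625*1/33015 + 9954/((8*2500)) = -1575/2201 + 9954/20000 = -1575/2201 + 9954*(1/20000) = -1575/2201 + 4977/10000 = -4795623/22010000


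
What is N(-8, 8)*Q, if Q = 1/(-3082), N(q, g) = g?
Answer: -4/1541 ≈ -0.0025957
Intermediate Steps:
Q = -1/3082 ≈ -0.00032446
N(-8, 8)*Q = 8*(-1/3082) = -4/1541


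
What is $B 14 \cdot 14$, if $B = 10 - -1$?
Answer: $2156$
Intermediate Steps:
$B = 11$ ($B = 10 + 1 = 11$)
$B 14 \cdot 14 = 11 \cdot 14 \cdot 14 = 154 \cdot 14 = 2156$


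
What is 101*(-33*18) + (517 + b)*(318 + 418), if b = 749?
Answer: 871782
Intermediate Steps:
101*(-33*18) + (517 + b)*(318 + 418) = 101*(-33*18) + (517 + 749)*(318 + 418) = 101*(-594) + 1266*736 = -59994 + 931776 = 871782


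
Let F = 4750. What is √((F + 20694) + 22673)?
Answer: √48117 ≈ 219.36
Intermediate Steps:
√((F + 20694) + 22673) = √((4750 + 20694) + 22673) = √(25444 + 22673) = √48117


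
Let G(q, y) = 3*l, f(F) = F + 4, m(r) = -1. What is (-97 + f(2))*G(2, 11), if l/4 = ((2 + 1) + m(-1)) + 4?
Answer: -6552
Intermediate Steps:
l = 24 (l = 4*(((2 + 1) - 1) + 4) = 4*((3 - 1) + 4) = 4*(2 + 4) = 4*6 = 24)
f(F) = 4 + F
G(q, y) = 72 (G(q, y) = 3*24 = 72)
(-97 + f(2))*G(2, 11) = (-97 + (4 + 2))*72 = (-97 + 6)*72 = -91*72 = -6552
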